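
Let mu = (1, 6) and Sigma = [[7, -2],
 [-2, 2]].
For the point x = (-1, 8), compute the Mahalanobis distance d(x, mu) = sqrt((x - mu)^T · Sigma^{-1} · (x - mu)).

Step 1 — centre the observation: (x - mu) = (-2, 2).

Step 2 — invert Sigma. det(Sigma) = 7·2 - (-2)² = 10.
  Sigma^{-1} = (1/det) · [[d, -b], [-b, a]] = [[0.2, 0.2],
 [0.2, 0.7]].

Step 3 — form the quadratic (x - mu)^T · Sigma^{-1} · (x - mu):
  Sigma^{-1} · (x - mu) = (0, 1).
  (x - mu)^T · [Sigma^{-1} · (x - mu)] = (-2)·(0) + (2)·(1) = 2.

Step 4 — take square root: d = √(2) ≈ 1.4142.

d(x, mu) = √(2) ≈ 1.4142


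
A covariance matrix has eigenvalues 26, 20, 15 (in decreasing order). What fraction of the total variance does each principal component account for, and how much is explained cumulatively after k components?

Step 1 — total variance = trace(Sigma) = Σ λ_i = 26 + 20 + 15 = 61.

Step 2 — fraction explained by component i = λ_i / Σ λ:
  PC1: 26/61 = 0.4262
  PC2: 20/61 = 0.3279
  PC3: 15/61 = 0.2459

Step 3 — cumulative fraction after k components = (λ_1 + ... + λ_k) / Σ λ:
  k = 1: 26/61 = 0.4262
  k = 2: (26 + 20)/61 = 46/61 = 0.7541
  k = 3: (26 + 20 + 15)/61 = 61/61 = 1

Summary (fraction, with percent):

explained: PC1 0.4262 (42.62%), PC2 0.3279 (32.79%), PC3 0.2459 (24.59%);  cumulative: 0.4262, 0.7541, 1


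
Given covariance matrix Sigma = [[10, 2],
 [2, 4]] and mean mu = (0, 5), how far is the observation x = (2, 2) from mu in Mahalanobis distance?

Step 1 — centre the observation: (x - mu) = (2, -3).

Step 2 — invert Sigma. det(Sigma) = 10·4 - (2)² = 36.
  Sigma^{-1} = (1/det) · [[d, -b], [-b, a]] = [[0.1111, -0.0556],
 [-0.0556, 0.2778]].

Step 3 — form the quadratic (x - mu)^T · Sigma^{-1} · (x - mu):
  Sigma^{-1} · (x - mu) = (0.3889, -0.9444).
  (x - mu)^T · [Sigma^{-1} · (x - mu)] = (2)·(0.3889) + (-3)·(-0.9444) = 3.6111.

Step 4 — take square root: d = √(3.6111) ≈ 1.9003.

d(x, mu) = √(3.6111) ≈ 1.9003


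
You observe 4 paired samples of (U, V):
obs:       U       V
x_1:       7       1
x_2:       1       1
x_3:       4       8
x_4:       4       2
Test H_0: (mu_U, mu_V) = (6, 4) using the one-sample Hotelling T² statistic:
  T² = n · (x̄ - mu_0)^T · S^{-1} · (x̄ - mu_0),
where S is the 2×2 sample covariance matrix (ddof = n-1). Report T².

Step 1 — sample mean vector:
  mean(U) = (7 + 1 + 4 + 4) / 4 = 16/4 = 4
  mean(V) = (1 + 1 + 8 + 2) / 4 = 12/4 = 3
  x̄ = (4, 3),  deviation x̄ - mu_0 = (4, 3) - (6, 4) = (-2, -1).

Step 2 — sample covariance matrix, S[i,j] = (1/(n-1)) · Σ_k (x_{k,i} - mean_i) · (x_{k,j} - mean_j), divisor n-1 = 3:
  S[U,U] = ((3)·(3) + (-3)·(-3) + (0)·(0) + (0)·(0)) / 3 = 18/3 = 6
  S[U,V] = ((3)·(-2) + (-3)·(-2) + (0)·(5) + (0)·(-1)) / 3 = 0/3 = 0
  S[V,V] = ((-2)·(-2) + (-2)·(-2) + (5)·(5) + (-1)·(-1)) / 3 = 34/3 = 11.3333
  S = [[6, 0],
 [0, 11.3333]].

Step 3 — invert S. det(S) = 6·11.3333 - (0)² = 68.
  S^{-1} = (1/det) · [[d, -b], [-b, a]] = [[0.1667, 0],
 [0, 0.0882]].

Step 4 — quadratic form (x̄ - mu_0)^T · S^{-1} · (x̄ - mu_0):
  S^{-1} · (x̄ - mu_0) = (-0.3333, -0.0882),
  (x̄ - mu_0)^T · [...] = (-2)·(-0.3333) + (-1)·(-0.0882) = 0.7549.

Step 5 — scale by n: T² = 4 · 0.7549 = 3.0196.

T² ≈ 3.0196


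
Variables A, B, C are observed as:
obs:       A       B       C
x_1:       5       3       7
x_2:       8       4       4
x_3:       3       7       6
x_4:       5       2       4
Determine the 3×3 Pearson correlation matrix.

Step 1 — column means:
  mean(A) = (5 + 8 + 3 + 5) / 4 = 21/4 = 5.25
  mean(B) = (3 + 4 + 7 + 2) / 4 = 16/4 = 4
  mean(C) = (7 + 4 + 6 + 4) / 4 = 21/4 = 5.25

Step 2 — sample variances and covariances s[i,j] = (1/(n-1)) · Σ_k (x_{k,i} - mean_i) · (x_{k,j} - mean_j), with n-1 = 3:
  s[A,A] = ((-0.25)·(-0.25) + (2.75)·(2.75) + (-2.25)·(-2.25) + (-0.25)·(-0.25)) / 3 = 12.75/3 = 4.25
  s[A,B] = ((-0.25)·(-1) + (2.75)·(0) + (-2.25)·(3) + (-0.25)·(-2)) / 3 = -6/3 = -2
  s[A,C] = ((-0.25)·(1.75) + (2.75)·(-1.25) + (-2.25)·(0.75) + (-0.25)·(-1.25)) / 3 = -5.25/3 = -1.75
  s[B,B] = ((-1)·(-1) + (0)·(0) + (3)·(3) + (-2)·(-2)) / 3 = 14/3 = 4.6667
  s[B,C] = ((-1)·(1.75) + (0)·(-1.25) + (3)·(0.75) + (-2)·(-1.25)) / 3 = 3/3 = 1
  s[C,C] = ((1.75)·(1.75) + (-1.25)·(-1.25) + (0.75)·(0.75) + (-1.25)·(-1.25)) / 3 = 6.75/3 = 2.25
  Sample standard deviations s_i = √(s[i,i]):
  s(A) = √(4.25) = 2.0616
  s(B) = √(4.6667) = 2.1602
  s(C) = √(2.25) = 1.5

Step 3 — r_{ij} = s_{ij} / (s_i · s_j):
  r[A,A] = 1 (diagonal).
  r[A,B] = -2 / (2.0616 · 2.1602) = -2 / 4.4535 = -0.4491
  r[A,C] = -1.75 / (2.0616 · 1.5) = -1.75 / 3.0923 = -0.5659
  r[B,B] = 1 (diagonal).
  r[B,C] = 1 / (2.1602 · 1.5) = 1 / 3.2404 = 0.3086
  r[C,C] = 1 (diagonal).

R is symmetric with unit diagonal. Assembling:

R = [[1, -0.4491, -0.5659],
 [-0.4491, 1, 0.3086],
 [-0.5659, 0.3086, 1]]


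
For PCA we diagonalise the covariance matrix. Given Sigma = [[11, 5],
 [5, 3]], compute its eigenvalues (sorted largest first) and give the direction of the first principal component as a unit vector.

Step 1 — characteristic polynomial of 2×2 Sigma:
  det(Sigma - λI) = λ² - trace · λ + det = 0.
  trace = 11 + 3 = 14, det = 11·3 - (5)² = 8.
Step 2 — discriminant:
  Δ = trace² - 4·det = 196 - 32 = 164.
Step 3 — eigenvalues:
  λ = (trace ± √Δ)/2 = (14 ± 12.8062)/2,
  λ_1 = 13.4031,  λ_2 = 0.5969.

Step 4 — unit eigenvector for λ_1: solve (Sigma - λ_1 I)v = 0. First row:
  (11 - 13.4031)·v_x + (5)·v_y = 0, i.e. (-2.4031)·v_x + (5)·v_y = 0,
  so v ∝ (b, λ_1 - a) = (5, 2.4031) = u.
  ||u|| = √((5)² + (2.4031)²) = √(30.775) ≈ 5.5475,
  v_1 = u/||u|| ≈ (0.9013, 0.4332) (||v_1|| = 1).

λ_1 = 13.4031,  λ_2 = 0.5969;  v_1 ≈ (0.9013, 0.4332)


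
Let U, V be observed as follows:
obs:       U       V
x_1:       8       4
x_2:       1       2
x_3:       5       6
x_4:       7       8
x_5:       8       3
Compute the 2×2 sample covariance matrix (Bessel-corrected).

Step 1 — column means:
  mean(U) = (8 + 1 + 5 + 7 + 8) / 5 = 29/5 = 5.8
  mean(V) = (4 + 2 + 6 + 8 + 3) / 5 = 23/5 = 4.6

Step 2 — sample covariance S[i,j] = (1/(n-1)) · Σ_k (x_{k,i} - mean_i) · (x_{k,j} - mean_j), with n-1 = 4.
  S[U,U] = ((2.2)·(2.2) + (-4.8)·(-4.8) + (-0.8)·(-0.8) + (1.2)·(1.2) + (2.2)·(2.2)) / 4 = 34.8/4 = 8.7
  S[U,V] = ((2.2)·(-0.6) + (-4.8)·(-2.6) + (-0.8)·(1.4) + (1.2)·(3.4) + (2.2)·(-1.6)) / 4 = 10.6/4 = 2.65
  S[V,V] = ((-0.6)·(-0.6) + (-2.6)·(-2.6) + (1.4)·(1.4) + (3.4)·(3.4) + (-1.6)·(-1.6)) / 4 = 23.2/4 = 5.8

S is symmetric (S[j,i] = S[i,j]). Assembling:

S = [[8.7, 2.65],
 [2.65, 5.8]]


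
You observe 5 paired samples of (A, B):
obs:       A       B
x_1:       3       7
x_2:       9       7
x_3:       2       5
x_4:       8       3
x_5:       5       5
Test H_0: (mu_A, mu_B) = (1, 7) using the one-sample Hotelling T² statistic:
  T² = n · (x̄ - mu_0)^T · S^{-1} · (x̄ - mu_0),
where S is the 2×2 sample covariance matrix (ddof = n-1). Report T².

Step 1 — sample mean vector:
  mean(A) = (3 + 9 + 2 + 8 + 5) / 5 = 27/5 = 5.4
  mean(B) = (7 + 7 + 5 + 3 + 5) / 5 = 27/5 = 5.4
  x̄ = (5.4, 5.4),  deviation x̄ - mu_0 = (5.4, 5.4) - (1, 7) = (4.4, -1.6).

Step 2 — sample covariance matrix, S[i,j] = (1/(n-1)) · Σ_k (x_{k,i} - mean_i) · (x_{k,j} - mean_j), divisor n-1 = 4:
  S[A,A] = ((-2.4)·(-2.4) + (3.6)·(3.6) + (-3.4)·(-3.4) + (2.6)·(2.6) + (-0.4)·(-0.4)) / 4 = 37.2/4 = 9.3
  S[A,B] = ((-2.4)·(1.6) + (3.6)·(1.6) + (-3.4)·(-0.4) + (2.6)·(-2.4) + (-0.4)·(-0.4)) / 4 = -2.8/4 = -0.7
  S[B,B] = ((1.6)·(1.6) + (1.6)·(1.6) + (-0.4)·(-0.4) + (-2.4)·(-2.4) + (-0.4)·(-0.4)) / 4 = 11.2/4 = 2.8
  S = [[9.3, -0.7],
 [-0.7, 2.8]].

Step 3 — invert S. det(S) = 9.3·2.8 - (-0.7)² = 25.55.
  S^{-1} = (1/det) · [[d, -b], [-b, a]] = [[0.1096, 0.0274],
 [0.0274, 0.364]].

Step 4 — quadratic form (x̄ - mu_0)^T · S^{-1} · (x̄ - mu_0):
  S^{-1} · (x̄ - mu_0) = (0.4384, -0.4618),
  (x̄ - mu_0)^T · [...] = (4.4)·(0.4384) + (-1.6)·(-0.4618) = 2.6677.

Step 5 — scale by n: T² = 5 · 2.6677 = 13.3386.

T² ≈ 13.3386


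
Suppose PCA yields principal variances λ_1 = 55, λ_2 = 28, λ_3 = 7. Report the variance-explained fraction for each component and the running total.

Step 1 — total variance = trace(Sigma) = Σ λ_i = 55 + 28 + 7 = 90.

Step 2 — fraction explained by component i = λ_i / Σ λ:
  PC1: 55/90 = 0.6111
  PC2: 28/90 = 0.3111
  PC3: 7/90 = 0.0778

Step 3 — cumulative fraction after k components = (λ_1 + ... + λ_k) / Σ λ:
  k = 1: 55/90 = 0.6111
  k = 2: (55 + 28)/90 = 83/90 = 0.9222
  k = 3: (55 + 28 + 7)/90 = 90/90 = 1

Summary (fraction, with percent):

explained: PC1 0.6111 (61.11%), PC2 0.3111 (31.11%), PC3 0.0778 (7.78%);  cumulative: 0.6111, 0.9222, 1


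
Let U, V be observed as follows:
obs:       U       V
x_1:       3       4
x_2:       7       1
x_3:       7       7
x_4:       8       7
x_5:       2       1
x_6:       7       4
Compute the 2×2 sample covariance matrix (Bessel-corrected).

Step 1 — column means:
  mean(U) = (3 + 7 + 7 + 8 + 2 + 7) / 6 = 34/6 = 5.6667
  mean(V) = (4 + 1 + 7 + 7 + 1 + 4) / 6 = 24/6 = 4

Step 2 — sample covariance S[i,j] = (1/(n-1)) · Σ_k (x_{k,i} - mean_i) · (x_{k,j} - mean_j), with n-1 = 5.
  S[U,U] = ((-2.6667)·(-2.6667) + (1.3333)·(1.3333) + (1.3333)·(1.3333) + (2.3333)·(2.3333) + (-3.6667)·(-3.6667) + (1.3333)·(1.3333)) / 5 = 31.3333/5 = 6.2667
  S[U,V] = ((-2.6667)·(0) + (1.3333)·(-3) + (1.3333)·(3) + (2.3333)·(3) + (-3.6667)·(-3) + (1.3333)·(0)) / 5 = 18/5 = 3.6
  S[V,V] = ((0)·(0) + (-3)·(-3) + (3)·(3) + (3)·(3) + (-3)·(-3) + (0)·(0)) / 5 = 36/5 = 7.2

S is symmetric (S[j,i] = S[i,j]). Assembling:

S = [[6.2667, 3.6],
 [3.6, 7.2]]


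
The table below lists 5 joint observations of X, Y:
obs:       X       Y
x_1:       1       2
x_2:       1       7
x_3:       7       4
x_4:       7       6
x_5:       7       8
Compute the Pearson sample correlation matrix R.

Step 1 — column means:
  mean(X) = (1 + 1 + 7 + 7 + 7) / 5 = 23/5 = 4.6
  mean(Y) = (2 + 7 + 4 + 6 + 8) / 5 = 27/5 = 5.4

Step 2 — sample variances and covariances s[i,j] = (1/(n-1)) · Σ_k (x_{k,i} - mean_i) · (x_{k,j} - mean_j), with n-1 = 4:
  s[X,X] = ((-3.6)·(-3.6) + (-3.6)·(-3.6) + (2.4)·(2.4) + (2.4)·(2.4) + (2.4)·(2.4)) / 4 = 43.2/4 = 10.8
  s[X,Y] = ((-3.6)·(-3.4) + (-3.6)·(1.6) + (2.4)·(-1.4) + (2.4)·(0.6) + (2.4)·(2.6)) / 4 = 10.8/4 = 2.7
  s[Y,Y] = ((-3.4)·(-3.4) + (1.6)·(1.6) + (-1.4)·(-1.4) + (0.6)·(0.6) + (2.6)·(2.6)) / 4 = 23.2/4 = 5.8
  Sample standard deviations s_i = √(s[i,i]):
  s(X) = √(10.8) = 3.2863
  s(Y) = √(5.8) = 2.4083

Step 3 — r_{ij} = s_{ij} / (s_i · s_j):
  r[X,X] = 1 (diagonal).
  r[X,Y] = 2.7 / (3.2863 · 2.4083) = 2.7 / 7.9145 = 0.3411
  r[Y,Y] = 1 (diagonal).

R is symmetric with unit diagonal. Assembling:

R = [[1, 0.3411],
 [0.3411, 1]]


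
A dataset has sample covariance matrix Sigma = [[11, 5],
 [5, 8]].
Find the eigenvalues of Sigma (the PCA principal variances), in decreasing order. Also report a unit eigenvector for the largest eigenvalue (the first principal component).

Step 1 — characteristic polynomial of 2×2 Sigma:
  det(Sigma - λI) = λ² - trace · λ + det = 0.
  trace = 11 + 8 = 19, det = 11·8 - (5)² = 63.
Step 2 — discriminant:
  Δ = trace² - 4·det = 361 - 252 = 109.
Step 3 — eigenvalues:
  λ = (trace ± √Δ)/2 = (19 ± 10.4403)/2,
  λ_1 = 14.7202,  λ_2 = 4.2798.

Step 4 — unit eigenvector for λ_1: solve (Sigma - λ_1 I)v = 0. First row:
  (11 - 14.7202)·v_x + (5)·v_y = 0, i.e. (-3.7202)·v_x + (5)·v_y = 0,
  so v ∝ (b, λ_1 - a) = (5, 3.7202) = u.
  ||u|| = √((5)² + (3.7202)²) = √(38.8395) ≈ 6.2321,
  v_1 = u/||u|| ≈ (0.8023, 0.5969) (||v_1|| = 1).

λ_1 = 14.7202,  λ_2 = 4.2798;  v_1 ≈ (0.8023, 0.5969)


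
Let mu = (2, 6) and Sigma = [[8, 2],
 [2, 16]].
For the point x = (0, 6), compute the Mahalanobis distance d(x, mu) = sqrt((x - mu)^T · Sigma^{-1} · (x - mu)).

Step 1 — centre the observation: (x - mu) = (-2, 0).

Step 2 — invert Sigma. det(Sigma) = 8·16 - (2)² = 124.
  Sigma^{-1} = (1/det) · [[d, -b], [-b, a]] = [[0.129, -0.0161],
 [-0.0161, 0.0645]].

Step 3 — form the quadratic (x - mu)^T · Sigma^{-1} · (x - mu):
  Sigma^{-1} · (x - mu) = (-0.2581, 0.0323).
  (x - mu)^T · [Sigma^{-1} · (x - mu)] = (-2)·(-0.2581) + (0)·(0.0323) = 0.5161.

Step 4 — take square root: d = √(0.5161) ≈ 0.7184.

d(x, mu) = √(0.5161) ≈ 0.7184


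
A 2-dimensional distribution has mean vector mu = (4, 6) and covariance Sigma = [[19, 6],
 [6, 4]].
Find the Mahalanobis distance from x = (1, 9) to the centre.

Step 1 — centre the observation: (x - mu) = (-3, 3).

Step 2 — invert Sigma. det(Sigma) = 19·4 - (6)² = 40.
  Sigma^{-1} = (1/det) · [[d, -b], [-b, a]] = [[0.1, -0.15],
 [-0.15, 0.475]].

Step 3 — form the quadratic (x - mu)^T · Sigma^{-1} · (x - mu):
  Sigma^{-1} · (x - mu) = (-0.75, 1.875).
  (x - mu)^T · [Sigma^{-1} · (x - mu)] = (-3)·(-0.75) + (3)·(1.875) = 7.875.

Step 4 — take square root: d = √(7.875) ≈ 2.8062.

d(x, mu) = √(7.875) ≈ 2.8062


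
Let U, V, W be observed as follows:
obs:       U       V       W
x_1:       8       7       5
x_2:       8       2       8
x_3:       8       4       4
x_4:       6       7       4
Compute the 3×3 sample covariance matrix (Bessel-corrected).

Step 1 — column means:
  mean(U) = (8 + 8 + 8 + 6) / 4 = 30/4 = 7.5
  mean(V) = (7 + 2 + 4 + 7) / 4 = 20/4 = 5
  mean(W) = (5 + 8 + 4 + 4) / 4 = 21/4 = 5.25

Step 2 — sample covariance S[i,j] = (1/(n-1)) · Σ_k (x_{k,i} - mean_i) · (x_{k,j} - mean_j), with n-1 = 3.
  S[U,U] = ((0.5)·(0.5) + (0.5)·(0.5) + (0.5)·(0.5) + (-1.5)·(-1.5)) / 3 = 3/3 = 1
  S[U,V] = ((0.5)·(2) + (0.5)·(-3) + (0.5)·(-1) + (-1.5)·(2)) / 3 = -4/3 = -1.3333
  S[U,W] = ((0.5)·(-0.25) + (0.5)·(2.75) + (0.5)·(-1.25) + (-1.5)·(-1.25)) / 3 = 2.5/3 = 0.8333
  S[V,V] = ((2)·(2) + (-3)·(-3) + (-1)·(-1) + (2)·(2)) / 3 = 18/3 = 6
  S[V,W] = ((2)·(-0.25) + (-3)·(2.75) + (-1)·(-1.25) + (2)·(-1.25)) / 3 = -10/3 = -3.3333
  S[W,W] = ((-0.25)·(-0.25) + (2.75)·(2.75) + (-1.25)·(-1.25) + (-1.25)·(-1.25)) / 3 = 10.75/3 = 3.5833

S is symmetric (S[j,i] = S[i,j]). Assembling:

S = [[1, -1.3333, 0.8333],
 [-1.3333, 6, -3.3333],
 [0.8333, -3.3333, 3.5833]]


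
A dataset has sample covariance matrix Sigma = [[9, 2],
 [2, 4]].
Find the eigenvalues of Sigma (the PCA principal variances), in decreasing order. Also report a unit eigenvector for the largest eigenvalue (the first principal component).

Step 1 — characteristic polynomial of 2×2 Sigma:
  det(Sigma - λI) = λ² - trace · λ + det = 0.
  trace = 9 + 4 = 13, det = 9·4 - (2)² = 32.
Step 2 — discriminant:
  Δ = trace² - 4·det = 169 - 128 = 41.
Step 3 — eigenvalues:
  λ = (trace ± √Δ)/2 = (13 ± 6.4031)/2,
  λ_1 = 9.7016,  λ_2 = 3.2984.

Step 4 — unit eigenvector for λ_1: solve (Sigma - λ_1 I)v = 0. First row:
  (9 - 9.7016)·v_x + (2)·v_y = 0, i.e. (-0.7016)·v_x + (2)·v_y = 0,
  so v ∝ (b, λ_1 - a) = (2, 0.7016) = u.
  ||u|| = √((2)² + (0.7016)²) = √(4.4922) ≈ 2.1195,
  v_1 = u/||u|| ≈ (0.9436, 0.331) (||v_1|| = 1).

λ_1 = 9.7016,  λ_2 = 3.2984;  v_1 ≈ (0.9436, 0.331)


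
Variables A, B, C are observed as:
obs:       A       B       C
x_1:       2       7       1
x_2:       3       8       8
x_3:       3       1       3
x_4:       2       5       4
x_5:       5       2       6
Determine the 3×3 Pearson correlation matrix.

Step 1 — column means:
  mean(A) = (2 + 3 + 3 + 2 + 5) / 5 = 15/5 = 3
  mean(B) = (7 + 8 + 1 + 5 + 2) / 5 = 23/5 = 4.6
  mean(C) = (1 + 8 + 3 + 4 + 6) / 5 = 22/5 = 4.4

Step 2 — sample variances and covariances s[i,j] = (1/(n-1)) · Σ_k (x_{k,i} - mean_i) · (x_{k,j} - mean_j), with n-1 = 4:
  s[A,A] = ((-1)·(-1) + (0)·(0) + (0)·(0) + (-1)·(-1) + (2)·(2)) / 4 = 6/4 = 1.5
  s[A,B] = ((-1)·(2.4) + (0)·(3.4) + (0)·(-3.6) + (-1)·(0.4) + (2)·(-2.6)) / 4 = -8/4 = -2
  s[A,C] = ((-1)·(-3.4) + (0)·(3.6) + (0)·(-1.4) + (-1)·(-0.4) + (2)·(1.6)) / 4 = 7/4 = 1.75
  s[B,B] = ((2.4)·(2.4) + (3.4)·(3.4) + (-3.6)·(-3.6) + (0.4)·(0.4) + (-2.6)·(-2.6)) / 4 = 37.2/4 = 9.3
  s[B,C] = ((2.4)·(-3.4) + (3.4)·(3.6) + (-3.6)·(-1.4) + (0.4)·(-0.4) + (-2.6)·(1.6)) / 4 = 4.8/4 = 1.2
  s[C,C] = ((-3.4)·(-3.4) + (3.6)·(3.6) + (-1.4)·(-1.4) + (-0.4)·(-0.4) + (1.6)·(1.6)) / 4 = 29.2/4 = 7.3
  Sample standard deviations s_i = √(s[i,i]):
  s(A) = √(1.5) = 1.2247
  s(B) = √(9.3) = 3.0496
  s(C) = √(7.3) = 2.7019

Step 3 — r_{ij} = s_{ij} / (s_i · s_j):
  r[A,A] = 1 (diagonal).
  r[A,B] = -2 / (1.2247 · 3.0496) = -2 / 3.735 = -0.5355
  r[A,C] = 1.75 / (1.2247 · 2.7019) = 1.75 / 3.3091 = 0.5288
  r[B,B] = 1 (diagonal).
  r[B,C] = 1.2 / (3.0496 · 2.7019) = 1.2 / 8.2395 = 0.1456
  r[C,C] = 1 (diagonal).

R is symmetric with unit diagonal. Assembling:

R = [[1, -0.5355, 0.5288],
 [-0.5355, 1, 0.1456],
 [0.5288, 0.1456, 1]]


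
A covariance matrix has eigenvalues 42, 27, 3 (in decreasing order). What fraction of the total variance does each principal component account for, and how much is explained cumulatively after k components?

Step 1 — total variance = trace(Sigma) = Σ λ_i = 42 + 27 + 3 = 72.

Step 2 — fraction explained by component i = λ_i / Σ λ:
  PC1: 42/72 = 0.5833
  PC2: 27/72 = 0.375
  PC3: 3/72 = 0.0417

Step 3 — cumulative fraction after k components = (λ_1 + ... + λ_k) / Σ λ:
  k = 1: 42/72 = 0.5833
  k = 2: (42 + 27)/72 = 69/72 = 0.9583
  k = 3: (42 + 27 + 3)/72 = 72/72 = 1

Summary (fraction, with percent):

explained: PC1 0.5833 (58.33%), PC2 0.375 (37.5%), PC3 0.0417 (4.17%);  cumulative: 0.5833, 0.9583, 1


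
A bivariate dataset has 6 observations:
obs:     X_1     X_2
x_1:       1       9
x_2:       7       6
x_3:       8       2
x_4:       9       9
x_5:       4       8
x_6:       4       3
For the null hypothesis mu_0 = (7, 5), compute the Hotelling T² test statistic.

Step 1 — sample mean vector:
  mean(X_1) = (1 + 7 + 8 + 9 + 4 + 4) / 6 = 33/6 = 5.5
  mean(X_2) = (9 + 6 + 2 + 9 + 8 + 3) / 6 = 37/6 = 6.1667
  x̄ = (5.5, 6.1667),  deviation x̄ - mu_0 = (5.5, 6.1667) - (7, 5) = (-1.5, 1.1667).

Step 2 — sample covariance matrix, S[i,j] = (1/(n-1)) · Σ_k (x_{k,i} - mean_i) · (x_{k,j} - mean_j), divisor n-1 = 5:
  S[X_1,X_1] = ((-4.5)·(-4.5) + (1.5)·(1.5) + (2.5)·(2.5) + (3.5)·(3.5) + (-1.5)·(-1.5) + (-1.5)·(-1.5)) / 5 = 45.5/5 = 9.1
  S[X_1,X_2] = ((-4.5)·(2.8333) + (1.5)·(-0.1667) + (2.5)·(-4.1667) + (3.5)·(2.8333) + (-1.5)·(1.8333) + (-1.5)·(-3.1667)) / 5 = -11.5/5 = -2.3
  S[X_2,X_2] = ((2.8333)·(2.8333) + (-0.1667)·(-0.1667) + (-4.1667)·(-4.1667) + (2.8333)·(2.8333) + (1.8333)·(1.8333) + (-3.1667)·(-3.1667)) / 5 = 46.8333/5 = 9.3667
  S = [[9.1, -2.3],
 [-2.3, 9.3667]].

Step 3 — invert S. det(S) = 9.1·9.3667 - (-2.3)² = 79.9467.
  S^{-1} = (1/det) · [[d, -b], [-b, a]] = [[0.1172, 0.0288],
 [0.0288, 0.1138]].

Step 4 — quadratic form (x̄ - mu_0)^T · S^{-1} · (x̄ - mu_0):
  S^{-1} · (x̄ - mu_0) = (-0.1422, 0.0896),
  (x̄ - mu_0)^T · [...] = (-1.5)·(-0.1422) + (1.1667)·(0.0896) = 0.3179.

Step 5 — scale by n: T² = 6 · 0.3179 = 1.9071.

T² ≈ 1.9071


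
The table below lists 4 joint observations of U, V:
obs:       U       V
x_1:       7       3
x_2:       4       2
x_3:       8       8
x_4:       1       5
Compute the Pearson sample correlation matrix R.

Step 1 — column means:
  mean(U) = (7 + 4 + 8 + 1) / 4 = 20/4 = 5
  mean(V) = (3 + 2 + 8 + 5) / 4 = 18/4 = 4.5

Step 2 — sample variances and covariances s[i,j] = (1/(n-1)) · Σ_k (x_{k,i} - mean_i) · (x_{k,j} - mean_j), with n-1 = 3:
  s[U,U] = ((2)·(2) + (-1)·(-1) + (3)·(3) + (-4)·(-4)) / 3 = 30/3 = 10
  s[U,V] = ((2)·(-1.5) + (-1)·(-2.5) + (3)·(3.5) + (-4)·(0.5)) / 3 = 8/3 = 2.6667
  s[V,V] = ((-1.5)·(-1.5) + (-2.5)·(-2.5) + (3.5)·(3.5) + (0.5)·(0.5)) / 3 = 21/3 = 7
  Sample standard deviations s_i = √(s[i,i]):
  s(U) = √(10) = 3.1623
  s(V) = √(7) = 2.6458

Step 3 — r_{ij} = s_{ij} / (s_i · s_j):
  r[U,U] = 1 (diagonal).
  r[U,V] = 2.6667 / (3.1623 · 2.6458) = 2.6667 / 8.3666 = 0.3187
  r[V,V] = 1 (diagonal).

R is symmetric with unit diagonal. Assembling:

R = [[1, 0.3187],
 [0.3187, 1]]


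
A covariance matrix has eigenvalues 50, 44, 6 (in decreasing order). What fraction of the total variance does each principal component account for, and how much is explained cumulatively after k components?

Step 1 — total variance = trace(Sigma) = Σ λ_i = 50 + 44 + 6 = 100.

Step 2 — fraction explained by component i = λ_i / Σ λ:
  PC1: 50/100 = 0.5
  PC2: 44/100 = 0.44
  PC3: 6/100 = 0.06

Step 3 — cumulative fraction after k components = (λ_1 + ... + λ_k) / Σ λ:
  k = 1: 50/100 = 0.5
  k = 2: (50 + 44)/100 = 94/100 = 0.94
  k = 3: (50 + 44 + 6)/100 = 100/100 = 1

Summary (fraction, with percent):

explained: PC1 0.5 (50%), PC2 0.44 (44%), PC3 0.06 (6%);  cumulative: 0.5, 0.94, 1


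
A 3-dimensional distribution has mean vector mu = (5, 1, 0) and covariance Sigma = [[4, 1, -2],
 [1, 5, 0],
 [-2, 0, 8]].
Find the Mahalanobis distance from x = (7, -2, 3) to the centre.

Step 1 — centre the observation: (x - mu) = (2, -3, 3).

Step 2 — invert Sigma (cofactor / det for 3×3, or solve directly):
  Sigma^{-1} = [[0.303, -0.0606, 0.0758],
 [-0.0606, 0.2121, -0.0152],
 [0.0758, -0.0152, 0.1439]].

Step 3 — form the quadratic (x - mu)^T · Sigma^{-1} · (x - mu):
  Sigma^{-1} · (x - mu) = (1.0152, -0.803, 0.6288).
  (x - mu)^T · [Sigma^{-1} · (x - mu)] = (2)·(1.0152) + (-3)·(-0.803) + (3)·(0.6288) = 6.3258.

Step 4 — take square root: d = √(6.3258) ≈ 2.5151.

d(x, mu) = √(6.3258) ≈ 2.5151


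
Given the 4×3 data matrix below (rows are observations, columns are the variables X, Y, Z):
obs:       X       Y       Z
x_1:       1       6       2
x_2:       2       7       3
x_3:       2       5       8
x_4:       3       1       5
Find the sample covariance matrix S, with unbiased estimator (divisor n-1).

Step 1 — column means:
  mean(X) = (1 + 2 + 2 + 3) / 4 = 8/4 = 2
  mean(Y) = (6 + 7 + 5 + 1) / 4 = 19/4 = 4.75
  mean(Z) = (2 + 3 + 8 + 5) / 4 = 18/4 = 4.5

Step 2 — sample covariance S[i,j] = (1/(n-1)) · Σ_k (x_{k,i} - mean_i) · (x_{k,j} - mean_j), with n-1 = 3.
  S[X,X] = ((-1)·(-1) + (0)·(0) + (0)·(0) + (1)·(1)) / 3 = 2/3 = 0.6667
  S[X,Y] = ((-1)·(1.25) + (0)·(2.25) + (0)·(0.25) + (1)·(-3.75)) / 3 = -5/3 = -1.6667
  S[X,Z] = ((-1)·(-2.5) + (0)·(-1.5) + (0)·(3.5) + (1)·(0.5)) / 3 = 3/3 = 1
  S[Y,Y] = ((1.25)·(1.25) + (2.25)·(2.25) + (0.25)·(0.25) + (-3.75)·(-3.75)) / 3 = 20.75/3 = 6.9167
  S[Y,Z] = ((1.25)·(-2.5) + (2.25)·(-1.5) + (0.25)·(3.5) + (-3.75)·(0.5)) / 3 = -7.5/3 = -2.5
  S[Z,Z] = ((-2.5)·(-2.5) + (-1.5)·(-1.5) + (3.5)·(3.5) + (0.5)·(0.5)) / 3 = 21/3 = 7

S is symmetric (S[j,i] = S[i,j]). Assembling:

S = [[0.6667, -1.6667, 1],
 [-1.6667, 6.9167, -2.5],
 [1, -2.5, 7]]


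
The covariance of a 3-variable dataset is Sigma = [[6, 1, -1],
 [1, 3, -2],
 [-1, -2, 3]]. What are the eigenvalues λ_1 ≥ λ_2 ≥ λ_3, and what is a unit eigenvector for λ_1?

Step 1 — characteristic polynomial p(λ) = det(λI - Sigma) = λ³ - tr·λ² + c_1·λ - det, where tr = trace, c_1 = sum of the principal 2×2 minors, det = det(Sigma):
  tr = 6 + 3 + 3 = 12,
  c_1 = (6·3 - (1)²) + (6·3 - (-1)²) + (3·3 - (-2)²) = 17 + 17 + 5 = 39,
  det = 6·(3·3 - (-2)²) - (1)·((1)·3 - (-2)·(-1)) + (-1)·((1)·(-2) - 3·(-1)) = 6·(5) - (1)·(1) + (-1)·(1) = 28.
  So p(λ) = λ³ - 12λ² + 39λ - 28.
Step 2 — look for an integer root (rational root theorem: any rational root is an integer divisor of 28). Testing λ = 1:
  p(1) = 1 - 12 + 39 - 28 = 0  ✓
  Dividing out (λ - 1): p(λ) = (λ - 1)(λ² - 11λ + 28).
Step 3 — remaining eigenvalues from the quadratic λ² - 11λ + 28 = 0:
  Δ = 11² - 4·28 = 121 - 112 = 9,  λ = (11 ± √9)/2 = (11 ± 3)/2 = 7 or 4.
  Sorted: λ_1 = 7,  λ_2 = 4,  λ_3 = 1  (check: sum = 12 = tr ✓).

Step 4 — unit eigenvector for λ_1 = 7: v spans the null space of (Sigma - λ_1 I), whose rows are
  r_1 = (-1, 1, -1),  r_2 = (1, -4, -2),  r_3 = (-1, -2, -4).
  v is orthogonal to every row, so take v ∝ r_1 × r_2 = ((1)·(-2) - (-1)·(-4), (-1)·(1) - (-1)·(-2), (-1)·(-4) - (1)·(1)) = (-6, -3, 3).
  Rescale (divide by 3; multiply by -1 so the first nonzero entry is positive): u = (2, 1, -1).
  ||u|| = √((2)² + (1)² + (-1)²) = √(6) ≈ 2.4495,  v_1 = u/||u|| ≈ (0.8165, 0.4082, -0.4082) (||v_1|| = 1).

λ_1 = 7,  λ_2 = 4,  λ_3 = 1;  v_1 ≈ (0.8165, 0.4082, -0.4082)


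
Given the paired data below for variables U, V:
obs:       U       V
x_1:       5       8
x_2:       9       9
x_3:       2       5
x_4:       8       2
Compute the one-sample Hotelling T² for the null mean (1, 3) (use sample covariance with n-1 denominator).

Step 1 — sample mean vector:
  mean(U) = (5 + 9 + 2 + 8) / 4 = 24/4 = 6
  mean(V) = (8 + 9 + 5 + 2) / 4 = 24/4 = 6
  x̄ = (6, 6),  deviation x̄ - mu_0 = (6, 6) - (1, 3) = (5, 3).

Step 2 — sample covariance matrix, S[i,j] = (1/(n-1)) · Σ_k (x_{k,i} - mean_i) · (x_{k,j} - mean_j), divisor n-1 = 3:
  S[U,U] = ((-1)·(-1) + (3)·(3) + (-4)·(-4) + (2)·(2)) / 3 = 30/3 = 10
  S[U,V] = ((-1)·(2) + (3)·(3) + (-4)·(-1) + (2)·(-4)) / 3 = 3/3 = 1
  S[V,V] = ((2)·(2) + (3)·(3) + (-1)·(-1) + (-4)·(-4)) / 3 = 30/3 = 10
  S = [[10, 1],
 [1, 10]].

Step 3 — invert S. det(S) = 10·10 - (1)² = 99.
  S^{-1} = (1/det) · [[d, -b], [-b, a]] = [[0.101, -0.0101],
 [-0.0101, 0.101]].

Step 4 — quadratic form (x̄ - mu_0)^T · S^{-1} · (x̄ - mu_0):
  S^{-1} · (x̄ - mu_0) = (0.4747, 0.2525),
  (x̄ - mu_0)^T · [...] = (5)·(0.4747) + (3)·(0.2525) = 3.1313.

Step 5 — scale by n: T² = 4 · 3.1313 = 12.5253.

T² ≈ 12.5253


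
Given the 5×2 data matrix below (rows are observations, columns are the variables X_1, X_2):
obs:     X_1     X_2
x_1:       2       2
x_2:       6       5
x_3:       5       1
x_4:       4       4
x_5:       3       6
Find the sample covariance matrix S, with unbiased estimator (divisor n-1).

Step 1 — column means:
  mean(X_1) = (2 + 6 + 5 + 4 + 3) / 5 = 20/5 = 4
  mean(X_2) = (2 + 5 + 1 + 4 + 6) / 5 = 18/5 = 3.6

Step 2 — sample covariance S[i,j] = (1/(n-1)) · Σ_k (x_{k,i} - mean_i) · (x_{k,j} - mean_j), with n-1 = 4.
  S[X_1,X_1] = ((-2)·(-2) + (2)·(2) + (1)·(1) + (0)·(0) + (-1)·(-1)) / 4 = 10/4 = 2.5
  S[X_1,X_2] = ((-2)·(-1.6) + (2)·(1.4) + (1)·(-2.6) + (0)·(0.4) + (-1)·(2.4)) / 4 = 1/4 = 0.25
  S[X_2,X_2] = ((-1.6)·(-1.6) + (1.4)·(1.4) + (-2.6)·(-2.6) + (0.4)·(0.4) + (2.4)·(2.4)) / 4 = 17.2/4 = 4.3

S is symmetric (S[j,i] = S[i,j]). Assembling:

S = [[2.5, 0.25],
 [0.25, 4.3]]


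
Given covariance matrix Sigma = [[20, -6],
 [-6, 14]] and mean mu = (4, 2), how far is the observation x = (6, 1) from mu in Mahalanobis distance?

Step 1 — centre the observation: (x - mu) = (2, -1).

Step 2 — invert Sigma. det(Sigma) = 20·14 - (-6)² = 244.
  Sigma^{-1} = (1/det) · [[d, -b], [-b, a]] = [[0.0574, 0.0246],
 [0.0246, 0.082]].

Step 3 — form the quadratic (x - mu)^T · Sigma^{-1} · (x - mu):
  Sigma^{-1} · (x - mu) = (0.0902, -0.0328).
  (x - mu)^T · [Sigma^{-1} · (x - mu)] = (2)·(0.0902) + (-1)·(-0.0328) = 0.2131.

Step 4 — take square root: d = √(0.2131) ≈ 0.4616.

d(x, mu) = √(0.2131) ≈ 0.4616


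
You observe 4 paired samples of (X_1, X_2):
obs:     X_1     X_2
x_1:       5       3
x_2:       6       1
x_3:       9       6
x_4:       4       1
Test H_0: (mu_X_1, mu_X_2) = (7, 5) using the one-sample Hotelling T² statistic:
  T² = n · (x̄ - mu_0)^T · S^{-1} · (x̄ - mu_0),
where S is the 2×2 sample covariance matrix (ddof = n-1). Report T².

Step 1 — sample mean vector:
  mean(X_1) = (5 + 6 + 9 + 4) / 4 = 24/4 = 6
  mean(X_2) = (3 + 1 + 6 + 1) / 4 = 11/4 = 2.75
  x̄ = (6, 2.75),  deviation x̄ - mu_0 = (6, 2.75) - (7, 5) = (-1, -2.25).

Step 2 — sample covariance matrix, S[i,j] = (1/(n-1)) · Σ_k (x_{k,i} - mean_i) · (x_{k,j} - mean_j), divisor n-1 = 3:
  S[X_1,X_1] = ((-1)·(-1) + (0)·(0) + (3)·(3) + (-2)·(-2)) / 3 = 14/3 = 4.6667
  S[X_1,X_2] = ((-1)·(0.25) + (0)·(-1.75) + (3)·(3.25) + (-2)·(-1.75)) / 3 = 13/3 = 4.3333
  S[X_2,X_2] = ((0.25)·(0.25) + (-1.75)·(-1.75) + (3.25)·(3.25) + (-1.75)·(-1.75)) / 3 = 16.75/3 = 5.5833
  S = [[4.6667, 4.3333],
 [4.3333, 5.5833]].

Step 3 — invert S. det(S) = 4.6667·5.5833 - (4.3333)² = 7.2778.
  S^{-1} = (1/det) · [[d, -b], [-b, a]] = [[0.7672, -0.5954],
 [-0.5954, 0.6412]].

Step 4 — quadratic form (x̄ - mu_0)^T · S^{-1} · (x̄ - mu_0):
  S^{-1} · (x̄ - mu_0) = (0.5725, -0.8473),
  (x̄ - mu_0)^T · [...] = (-1)·(0.5725) + (-2.25)·(-0.8473) = 1.334.

Step 5 — scale by n: T² = 4 · 1.334 = 5.3359.

T² ≈ 5.3359


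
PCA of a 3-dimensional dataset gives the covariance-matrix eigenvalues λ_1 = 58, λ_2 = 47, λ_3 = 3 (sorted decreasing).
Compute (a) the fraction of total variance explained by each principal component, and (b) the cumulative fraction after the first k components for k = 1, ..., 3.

Step 1 — total variance = trace(Sigma) = Σ λ_i = 58 + 47 + 3 = 108.

Step 2 — fraction explained by component i = λ_i / Σ λ:
  PC1: 58/108 = 0.537
  PC2: 47/108 = 0.4352
  PC3: 3/108 = 0.0278

Step 3 — cumulative fraction after k components = (λ_1 + ... + λ_k) / Σ λ:
  k = 1: 58/108 = 0.537
  k = 2: (58 + 47)/108 = 105/108 = 0.9722
  k = 3: (58 + 47 + 3)/108 = 108/108 = 1

Summary (fraction, with percent):

explained: PC1 0.537 (53.7%), PC2 0.4352 (43.52%), PC3 0.0278 (2.78%);  cumulative: 0.537, 0.9722, 1


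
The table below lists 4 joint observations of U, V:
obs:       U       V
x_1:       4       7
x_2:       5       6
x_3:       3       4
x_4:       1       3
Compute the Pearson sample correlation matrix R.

Step 1 — column means:
  mean(U) = (4 + 5 + 3 + 1) / 4 = 13/4 = 3.25
  mean(V) = (7 + 6 + 4 + 3) / 4 = 20/4 = 5

Step 2 — sample variances and covariances s[i,j] = (1/(n-1)) · Σ_k (x_{k,i} - mean_i) · (x_{k,j} - mean_j), with n-1 = 3:
  s[U,U] = ((0.75)·(0.75) + (1.75)·(1.75) + (-0.25)·(-0.25) + (-2.25)·(-2.25)) / 3 = 8.75/3 = 2.9167
  s[U,V] = ((0.75)·(2) + (1.75)·(1) + (-0.25)·(-1) + (-2.25)·(-2)) / 3 = 8/3 = 2.6667
  s[V,V] = ((2)·(2) + (1)·(1) + (-1)·(-1) + (-2)·(-2)) / 3 = 10/3 = 3.3333
  Sample standard deviations s_i = √(s[i,i]):
  s(U) = √(2.9167) = 1.7078
  s(V) = √(3.3333) = 1.8257

Step 3 — r_{ij} = s_{ij} / (s_i · s_j):
  r[U,U] = 1 (diagonal).
  r[U,V] = 2.6667 / (1.7078 · 1.8257) = 2.6667 / 3.118 = 0.8552
  r[V,V] = 1 (diagonal).

R is symmetric with unit diagonal. Assembling:

R = [[1, 0.8552],
 [0.8552, 1]]


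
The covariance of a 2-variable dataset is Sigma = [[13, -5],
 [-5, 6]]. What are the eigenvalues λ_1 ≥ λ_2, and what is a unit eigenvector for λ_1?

Step 1 — characteristic polynomial of 2×2 Sigma:
  det(Sigma - λI) = λ² - trace · λ + det = 0.
  trace = 13 + 6 = 19, det = 13·6 - (-5)² = 53.
Step 2 — discriminant:
  Δ = trace² - 4·det = 361 - 212 = 149.
Step 3 — eigenvalues:
  λ = (trace ± √Δ)/2 = (19 ± 12.2066)/2,
  λ_1 = 15.6033,  λ_2 = 3.3967.

Step 4 — unit eigenvector for λ_1: solve (Sigma - λ_1 I)v = 0. First row:
  (13 - 15.6033)·v_x + (-5)·v_y = 0, i.e. (-2.6033)·v_x + (-5)·v_y = 0,
  so v ∝ (b, λ_1 - a) = (-5, 2.6033); multiply by -1 so the first entry is positive: u = (5, -2.6033).
  ||u|| = √((5)² + (-2.6033)²) = √(31.7771) ≈ 5.6371,
  v_1 = u/||u|| ≈ (0.887, -0.4618) (||v_1|| = 1).

λ_1 = 15.6033,  λ_2 = 3.3967;  v_1 ≈ (0.887, -0.4618)


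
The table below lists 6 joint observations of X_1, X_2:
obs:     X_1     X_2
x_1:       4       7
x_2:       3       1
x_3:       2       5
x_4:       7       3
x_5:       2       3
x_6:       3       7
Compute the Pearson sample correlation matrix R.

Step 1 — column means:
  mean(X_1) = (4 + 3 + 2 + 7 + 2 + 3) / 6 = 21/6 = 3.5
  mean(X_2) = (7 + 1 + 5 + 3 + 3 + 7) / 6 = 26/6 = 4.3333

Step 2 — sample variances and covariances s[i,j] = (1/(n-1)) · Σ_k (x_{k,i} - mean_i) · (x_{k,j} - mean_j), with n-1 = 5:
  s[X_1,X_1] = ((0.5)·(0.5) + (-0.5)·(-0.5) + (-1.5)·(-1.5) + (3.5)·(3.5) + (-1.5)·(-1.5) + (-0.5)·(-0.5)) / 5 = 17.5/5 = 3.5
  s[X_1,X_2] = ((0.5)·(2.6667) + (-0.5)·(-3.3333) + (-1.5)·(0.6667) + (3.5)·(-1.3333) + (-1.5)·(-1.3333) + (-0.5)·(2.6667)) / 5 = -2/5 = -0.4
  s[X_2,X_2] = ((2.6667)·(2.6667) + (-3.3333)·(-3.3333) + (0.6667)·(0.6667) + (-1.3333)·(-1.3333) + (-1.3333)·(-1.3333) + (2.6667)·(2.6667)) / 5 = 29.3333/5 = 5.8667
  Sample standard deviations s_i = √(s[i,i]):
  s(X_1) = √(3.5) = 1.8708
  s(X_2) = √(5.8667) = 2.4221

Step 3 — r_{ij} = s_{ij} / (s_i · s_j):
  r[X_1,X_1] = 1 (diagonal).
  r[X_1,X_2] = -0.4 / (1.8708 · 2.4221) = -0.4 / 4.5314 = -0.0883
  r[X_2,X_2] = 1 (diagonal).

R is symmetric with unit diagonal. Assembling:

R = [[1, -0.0883],
 [-0.0883, 1]]


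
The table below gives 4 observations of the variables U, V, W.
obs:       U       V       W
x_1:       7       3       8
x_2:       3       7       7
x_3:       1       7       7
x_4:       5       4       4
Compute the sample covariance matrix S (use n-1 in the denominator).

Step 1 — column means:
  mean(U) = (7 + 3 + 1 + 5) / 4 = 16/4 = 4
  mean(V) = (3 + 7 + 7 + 4) / 4 = 21/4 = 5.25
  mean(W) = (8 + 7 + 7 + 4) / 4 = 26/4 = 6.5

Step 2 — sample covariance S[i,j] = (1/(n-1)) · Σ_k (x_{k,i} - mean_i) · (x_{k,j} - mean_j), with n-1 = 3.
  S[U,U] = ((3)·(3) + (-1)·(-1) + (-3)·(-3) + (1)·(1)) / 3 = 20/3 = 6.6667
  S[U,V] = ((3)·(-2.25) + (-1)·(1.75) + (-3)·(1.75) + (1)·(-1.25)) / 3 = -15/3 = -5
  S[U,W] = ((3)·(1.5) + (-1)·(0.5) + (-3)·(0.5) + (1)·(-2.5)) / 3 = 0/3 = 0
  S[V,V] = ((-2.25)·(-2.25) + (1.75)·(1.75) + (1.75)·(1.75) + (-1.25)·(-1.25)) / 3 = 12.75/3 = 4.25
  S[V,W] = ((-2.25)·(1.5) + (1.75)·(0.5) + (1.75)·(0.5) + (-1.25)·(-2.5)) / 3 = 1.5/3 = 0.5
  S[W,W] = ((1.5)·(1.5) + (0.5)·(0.5) + (0.5)·(0.5) + (-2.5)·(-2.5)) / 3 = 9/3 = 3

S is symmetric (S[j,i] = S[i,j]). Assembling:

S = [[6.6667, -5, 0],
 [-5, 4.25, 0.5],
 [0, 0.5, 3]]


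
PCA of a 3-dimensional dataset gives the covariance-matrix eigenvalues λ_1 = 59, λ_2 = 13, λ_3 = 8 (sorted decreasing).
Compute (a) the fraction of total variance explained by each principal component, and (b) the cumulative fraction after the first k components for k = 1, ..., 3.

Step 1 — total variance = trace(Sigma) = Σ λ_i = 59 + 13 + 8 = 80.

Step 2 — fraction explained by component i = λ_i / Σ λ:
  PC1: 59/80 = 0.7375
  PC2: 13/80 = 0.1625
  PC3: 8/80 = 0.1

Step 3 — cumulative fraction after k components = (λ_1 + ... + λ_k) / Σ λ:
  k = 1: 59/80 = 0.7375
  k = 2: (59 + 13)/80 = 72/80 = 0.9
  k = 3: (59 + 13 + 8)/80 = 80/80 = 1

Summary (fraction, with percent):

explained: PC1 0.7375 (73.75%), PC2 0.1625 (16.25%), PC3 0.1 (10%);  cumulative: 0.7375, 0.9, 1


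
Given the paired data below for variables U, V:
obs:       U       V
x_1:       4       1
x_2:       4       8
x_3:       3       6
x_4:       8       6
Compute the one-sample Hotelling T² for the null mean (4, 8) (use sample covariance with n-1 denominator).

Step 1 — sample mean vector:
  mean(U) = (4 + 4 + 3 + 8) / 4 = 19/4 = 4.75
  mean(V) = (1 + 8 + 6 + 6) / 4 = 21/4 = 5.25
  x̄ = (4.75, 5.25),  deviation x̄ - mu_0 = (4.75, 5.25) - (4, 8) = (0.75, -2.75).

Step 2 — sample covariance matrix, S[i,j] = (1/(n-1)) · Σ_k (x_{k,i} - mean_i) · (x_{k,j} - mean_j), divisor n-1 = 3:
  S[U,U] = ((-0.75)·(-0.75) + (-0.75)·(-0.75) + (-1.75)·(-1.75) + (3.25)·(3.25)) / 3 = 14.75/3 = 4.9167
  S[U,V] = ((-0.75)·(-4.25) + (-0.75)·(2.75) + (-1.75)·(0.75) + (3.25)·(0.75)) / 3 = 2.25/3 = 0.75
  S[V,V] = ((-4.25)·(-4.25) + (2.75)·(2.75) + (0.75)·(0.75) + (0.75)·(0.75)) / 3 = 26.75/3 = 8.9167
  S = [[4.9167, 0.75],
 [0.75, 8.9167]].

Step 3 — invert S. det(S) = 4.9167·8.9167 - (0.75)² = 43.2778.
  S^{-1} = (1/det) · [[d, -b], [-b, a]] = [[0.206, -0.0173],
 [-0.0173, 0.1136]].

Step 4 — quadratic form (x̄ - mu_0)^T · S^{-1} · (x̄ - mu_0):
  S^{-1} · (x̄ - mu_0) = (0.2022, -0.3254),
  (x̄ - mu_0)^T · [...] = (0.75)·(0.2022) + (-2.75)·(-0.3254) = 1.0465.

Step 5 — scale by n: T² = 4 · 1.0465 = 4.1861.

T² ≈ 4.1861


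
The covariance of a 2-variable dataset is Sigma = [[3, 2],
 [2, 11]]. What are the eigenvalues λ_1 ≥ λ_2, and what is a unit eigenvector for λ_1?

Step 1 — characteristic polynomial of 2×2 Sigma:
  det(Sigma - λI) = λ² - trace · λ + det = 0.
  trace = 3 + 11 = 14, det = 3·11 - (2)² = 29.
Step 2 — discriminant:
  Δ = trace² - 4·det = 196 - 116 = 80.
Step 3 — eigenvalues:
  λ = (trace ± √Δ)/2 = (14 ± 8.9443)/2,
  λ_1 = 11.4721,  λ_2 = 2.5279.

Step 4 — unit eigenvector for λ_1: solve (Sigma - λ_1 I)v = 0. First row:
  (3 - 11.4721)·v_x + (2)·v_y = 0, i.e. (-8.4721)·v_x + (2)·v_y = 0,
  so v ∝ (b, λ_1 - a) = (2, 8.4721) = u.
  ||u|| = √((2)² + (8.4721)²) = √(75.7771) ≈ 8.705,
  v_1 = u/||u|| ≈ (0.2298, 0.9732) (||v_1|| = 1).

λ_1 = 11.4721,  λ_2 = 2.5279;  v_1 ≈ (0.2298, 0.9732)


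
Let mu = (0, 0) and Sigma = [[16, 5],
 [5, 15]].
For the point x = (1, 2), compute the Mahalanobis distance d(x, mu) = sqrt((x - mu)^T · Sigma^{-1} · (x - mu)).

Step 1 — centre the observation: (x - mu) = (1, 2).

Step 2 — invert Sigma. det(Sigma) = 16·15 - (5)² = 215.
  Sigma^{-1} = (1/det) · [[d, -b], [-b, a]] = [[0.0698, -0.0233],
 [-0.0233, 0.0744]].

Step 3 — form the quadratic (x - mu)^T · Sigma^{-1} · (x - mu):
  Sigma^{-1} · (x - mu) = (0.0233, 0.1256).
  (x - mu)^T · [Sigma^{-1} · (x - mu)] = (1)·(0.0233) + (2)·(0.1256) = 0.2744.

Step 4 — take square root: d = √(0.2744) ≈ 0.5238.

d(x, mu) = √(0.2744) ≈ 0.5238


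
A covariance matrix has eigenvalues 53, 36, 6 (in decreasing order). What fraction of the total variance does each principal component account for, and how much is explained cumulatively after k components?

Step 1 — total variance = trace(Sigma) = Σ λ_i = 53 + 36 + 6 = 95.

Step 2 — fraction explained by component i = λ_i / Σ λ:
  PC1: 53/95 = 0.5579
  PC2: 36/95 = 0.3789
  PC3: 6/95 = 0.0632

Step 3 — cumulative fraction after k components = (λ_1 + ... + λ_k) / Σ λ:
  k = 1: 53/95 = 0.5579
  k = 2: (53 + 36)/95 = 89/95 = 0.9368
  k = 3: (53 + 36 + 6)/95 = 95/95 = 1

Summary (fraction, with percent):

explained: PC1 0.5579 (55.79%), PC2 0.3789 (37.89%), PC3 0.0632 (6.32%);  cumulative: 0.5579, 0.9368, 1


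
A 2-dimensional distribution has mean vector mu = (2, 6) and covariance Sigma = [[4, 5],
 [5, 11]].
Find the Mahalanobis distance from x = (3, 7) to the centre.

Step 1 — centre the observation: (x - mu) = (1, 1).

Step 2 — invert Sigma. det(Sigma) = 4·11 - (5)² = 19.
  Sigma^{-1} = (1/det) · [[d, -b], [-b, a]] = [[0.5789, -0.2632],
 [-0.2632, 0.2105]].

Step 3 — form the quadratic (x - mu)^T · Sigma^{-1} · (x - mu):
  Sigma^{-1} · (x - mu) = (0.3158, -0.0526).
  (x - mu)^T · [Sigma^{-1} · (x - mu)] = (1)·(0.3158) + (1)·(-0.0526) = 0.2632.

Step 4 — take square root: d = √(0.2632) ≈ 0.513.

d(x, mu) = √(0.2632) ≈ 0.513


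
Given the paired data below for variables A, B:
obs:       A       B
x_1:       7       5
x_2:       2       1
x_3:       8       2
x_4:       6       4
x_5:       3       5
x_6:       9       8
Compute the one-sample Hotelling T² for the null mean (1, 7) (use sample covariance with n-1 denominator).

Step 1 — sample mean vector:
  mean(A) = (7 + 2 + 8 + 6 + 3 + 9) / 6 = 35/6 = 5.8333
  mean(B) = (5 + 1 + 2 + 4 + 5 + 8) / 6 = 25/6 = 4.1667
  x̄ = (5.8333, 4.1667),  deviation x̄ - mu_0 = (5.8333, 4.1667) - (1, 7) = (4.8333, -2.8333).

Step 2 — sample covariance matrix, S[i,j] = (1/(n-1)) · Σ_k (x_{k,i} - mean_i) · (x_{k,j} - mean_j), divisor n-1 = 5:
  S[A,A] = ((1.1667)·(1.1667) + (-3.8333)·(-3.8333) + (2.1667)·(2.1667) + (0.1667)·(0.1667) + (-2.8333)·(-2.8333) + (3.1667)·(3.1667)) / 5 = 38.8333/5 = 7.7667
  S[A,B] = ((1.1667)·(0.8333) + (-3.8333)·(-3.1667) + (2.1667)·(-2.1667) + (0.1667)·(-0.1667) + (-2.8333)·(0.8333) + (3.1667)·(3.8333)) / 5 = 18.1667/5 = 3.6333
  S[B,B] = ((0.8333)·(0.8333) + (-3.1667)·(-3.1667) + (-2.1667)·(-2.1667) + (-0.1667)·(-0.1667) + (0.8333)·(0.8333) + (3.8333)·(3.8333)) / 5 = 30.8333/5 = 6.1667
  S = [[7.7667, 3.6333],
 [3.6333, 6.1667]].

Step 3 — invert S. det(S) = 7.7667·6.1667 - (3.6333)² = 34.6933.
  S^{-1} = (1/det) · [[d, -b], [-b, a]] = [[0.1777, -0.1047],
 [-0.1047, 0.2239]].

Step 4 — quadratic form (x̄ - mu_0)^T · S^{-1} · (x̄ - mu_0):
  S^{-1} · (x̄ - mu_0) = (1.1558, -1.1405),
  (x̄ - mu_0)^T · [...] = (4.8333)·(1.1558) + (-2.8333)·(-1.1405) = 8.8179.

Step 5 — scale by n: T² = 6 · 8.8179 = 52.9074.

T² ≈ 52.9074
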